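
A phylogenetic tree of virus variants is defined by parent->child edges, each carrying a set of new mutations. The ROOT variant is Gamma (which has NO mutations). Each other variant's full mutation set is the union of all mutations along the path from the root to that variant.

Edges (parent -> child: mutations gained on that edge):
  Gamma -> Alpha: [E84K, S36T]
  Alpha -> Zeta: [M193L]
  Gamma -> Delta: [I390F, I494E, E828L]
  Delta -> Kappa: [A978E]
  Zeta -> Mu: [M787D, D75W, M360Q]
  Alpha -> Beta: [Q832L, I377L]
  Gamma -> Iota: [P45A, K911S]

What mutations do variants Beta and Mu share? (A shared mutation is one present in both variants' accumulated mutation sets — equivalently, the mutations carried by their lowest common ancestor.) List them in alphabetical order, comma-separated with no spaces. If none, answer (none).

Accumulating mutations along path to Beta:
  At Gamma: gained [] -> total []
  At Alpha: gained ['E84K', 'S36T'] -> total ['E84K', 'S36T']
  At Beta: gained ['Q832L', 'I377L'] -> total ['E84K', 'I377L', 'Q832L', 'S36T']
Mutations(Beta) = ['E84K', 'I377L', 'Q832L', 'S36T']
Accumulating mutations along path to Mu:
  At Gamma: gained [] -> total []
  At Alpha: gained ['E84K', 'S36T'] -> total ['E84K', 'S36T']
  At Zeta: gained ['M193L'] -> total ['E84K', 'M193L', 'S36T']
  At Mu: gained ['M787D', 'D75W', 'M360Q'] -> total ['D75W', 'E84K', 'M193L', 'M360Q', 'M787D', 'S36T']
Mutations(Mu) = ['D75W', 'E84K', 'M193L', 'M360Q', 'M787D', 'S36T']
Intersection: ['E84K', 'I377L', 'Q832L', 'S36T'] ∩ ['D75W', 'E84K', 'M193L', 'M360Q', 'M787D', 'S36T'] = ['E84K', 'S36T']

Answer: E84K,S36T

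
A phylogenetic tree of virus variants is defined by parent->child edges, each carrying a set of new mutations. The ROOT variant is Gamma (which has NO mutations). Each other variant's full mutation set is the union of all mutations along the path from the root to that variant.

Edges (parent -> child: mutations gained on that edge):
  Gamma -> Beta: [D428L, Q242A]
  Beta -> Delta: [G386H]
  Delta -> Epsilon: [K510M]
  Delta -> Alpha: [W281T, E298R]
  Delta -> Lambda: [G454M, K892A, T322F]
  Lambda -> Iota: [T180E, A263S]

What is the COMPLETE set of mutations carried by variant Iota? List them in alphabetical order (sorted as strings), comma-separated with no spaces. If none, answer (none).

At Gamma: gained [] -> total []
At Beta: gained ['D428L', 'Q242A'] -> total ['D428L', 'Q242A']
At Delta: gained ['G386H'] -> total ['D428L', 'G386H', 'Q242A']
At Lambda: gained ['G454M', 'K892A', 'T322F'] -> total ['D428L', 'G386H', 'G454M', 'K892A', 'Q242A', 'T322F']
At Iota: gained ['T180E', 'A263S'] -> total ['A263S', 'D428L', 'G386H', 'G454M', 'K892A', 'Q242A', 'T180E', 'T322F']

Answer: A263S,D428L,G386H,G454M,K892A,Q242A,T180E,T322F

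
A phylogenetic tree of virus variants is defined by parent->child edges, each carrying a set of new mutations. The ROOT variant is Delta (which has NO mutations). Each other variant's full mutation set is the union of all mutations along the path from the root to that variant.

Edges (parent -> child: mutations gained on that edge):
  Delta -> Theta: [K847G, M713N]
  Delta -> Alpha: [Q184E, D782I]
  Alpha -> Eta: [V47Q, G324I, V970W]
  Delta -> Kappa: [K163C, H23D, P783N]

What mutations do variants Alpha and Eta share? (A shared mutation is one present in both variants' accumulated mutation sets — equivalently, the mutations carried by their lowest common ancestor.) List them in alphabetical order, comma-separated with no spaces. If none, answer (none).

Answer: D782I,Q184E

Derivation:
Accumulating mutations along path to Alpha:
  At Delta: gained [] -> total []
  At Alpha: gained ['Q184E', 'D782I'] -> total ['D782I', 'Q184E']
Mutations(Alpha) = ['D782I', 'Q184E']
Accumulating mutations along path to Eta:
  At Delta: gained [] -> total []
  At Alpha: gained ['Q184E', 'D782I'] -> total ['D782I', 'Q184E']
  At Eta: gained ['V47Q', 'G324I', 'V970W'] -> total ['D782I', 'G324I', 'Q184E', 'V47Q', 'V970W']
Mutations(Eta) = ['D782I', 'G324I', 'Q184E', 'V47Q', 'V970W']
Intersection: ['D782I', 'Q184E'] ∩ ['D782I', 'G324I', 'Q184E', 'V47Q', 'V970W'] = ['D782I', 'Q184E']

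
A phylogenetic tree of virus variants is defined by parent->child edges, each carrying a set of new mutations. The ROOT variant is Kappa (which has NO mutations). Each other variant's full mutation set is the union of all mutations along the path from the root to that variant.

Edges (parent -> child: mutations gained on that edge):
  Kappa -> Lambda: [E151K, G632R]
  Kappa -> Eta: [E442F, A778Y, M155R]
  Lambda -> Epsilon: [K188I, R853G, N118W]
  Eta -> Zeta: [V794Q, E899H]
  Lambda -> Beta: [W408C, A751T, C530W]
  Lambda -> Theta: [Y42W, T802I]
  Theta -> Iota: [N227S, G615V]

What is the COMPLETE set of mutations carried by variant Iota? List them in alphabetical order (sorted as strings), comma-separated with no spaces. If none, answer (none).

At Kappa: gained [] -> total []
At Lambda: gained ['E151K', 'G632R'] -> total ['E151K', 'G632R']
At Theta: gained ['Y42W', 'T802I'] -> total ['E151K', 'G632R', 'T802I', 'Y42W']
At Iota: gained ['N227S', 'G615V'] -> total ['E151K', 'G615V', 'G632R', 'N227S', 'T802I', 'Y42W']

Answer: E151K,G615V,G632R,N227S,T802I,Y42W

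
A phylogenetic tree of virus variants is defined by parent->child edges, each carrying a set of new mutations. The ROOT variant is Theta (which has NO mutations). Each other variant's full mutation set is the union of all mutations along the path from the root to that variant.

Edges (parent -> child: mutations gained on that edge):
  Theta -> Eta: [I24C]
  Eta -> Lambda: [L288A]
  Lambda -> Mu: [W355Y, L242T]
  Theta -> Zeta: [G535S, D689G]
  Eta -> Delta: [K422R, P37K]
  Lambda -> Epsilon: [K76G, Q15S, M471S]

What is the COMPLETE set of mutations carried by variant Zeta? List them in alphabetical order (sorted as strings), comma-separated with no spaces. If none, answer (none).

Answer: D689G,G535S

Derivation:
At Theta: gained [] -> total []
At Zeta: gained ['G535S', 'D689G'] -> total ['D689G', 'G535S']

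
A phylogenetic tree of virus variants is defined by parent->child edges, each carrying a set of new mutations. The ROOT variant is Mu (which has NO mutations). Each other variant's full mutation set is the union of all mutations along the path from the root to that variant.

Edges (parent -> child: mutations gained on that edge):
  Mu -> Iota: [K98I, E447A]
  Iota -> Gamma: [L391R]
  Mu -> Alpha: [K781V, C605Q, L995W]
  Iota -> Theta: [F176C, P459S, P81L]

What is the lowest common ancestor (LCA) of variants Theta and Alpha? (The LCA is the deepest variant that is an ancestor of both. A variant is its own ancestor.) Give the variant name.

Path from root to Theta: Mu -> Iota -> Theta
  ancestors of Theta: {Mu, Iota, Theta}
Path from root to Alpha: Mu -> Alpha
  ancestors of Alpha: {Mu, Alpha}
Common ancestors: {Mu}
Walk up from Alpha: Alpha (not in ancestors of Theta), Mu (in ancestors of Theta)
Deepest common ancestor (LCA) = Mu

Answer: Mu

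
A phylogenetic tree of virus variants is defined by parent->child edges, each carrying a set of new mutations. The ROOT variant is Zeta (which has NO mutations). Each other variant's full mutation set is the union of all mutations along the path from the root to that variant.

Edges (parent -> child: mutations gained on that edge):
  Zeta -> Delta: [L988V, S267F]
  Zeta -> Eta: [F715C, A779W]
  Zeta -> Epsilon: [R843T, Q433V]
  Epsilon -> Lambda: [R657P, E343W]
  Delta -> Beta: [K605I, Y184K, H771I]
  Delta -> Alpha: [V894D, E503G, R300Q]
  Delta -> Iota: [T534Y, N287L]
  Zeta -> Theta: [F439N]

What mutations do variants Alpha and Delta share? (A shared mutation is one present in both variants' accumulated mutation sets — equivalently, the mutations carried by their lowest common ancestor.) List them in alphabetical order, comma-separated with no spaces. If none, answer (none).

Answer: L988V,S267F

Derivation:
Accumulating mutations along path to Alpha:
  At Zeta: gained [] -> total []
  At Delta: gained ['L988V', 'S267F'] -> total ['L988V', 'S267F']
  At Alpha: gained ['V894D', 'E503G', 'R300Q'] -> total ['E503G', 'L988V', 'R300Q', 'S267F', 'V894D']
Mutations(Alpha) = ['E503G', 'L988V', 'R300Q', 'S267F', 'V894D']
Accumulating mutations along path to Delta:
  At Zeta: gained [] -> total []
  At Delta: gained ['L988V', 'S267F'] -> total ['L988V', 'S267F']
Mutations(Delta) = ['L988V', 'S267F']
Intersection: ['E503G', 'L988V', 'R300Q', 'S267F', 'V894D'] ∩ ['L988V', 'S267F'] = ['L988V', 'S267F']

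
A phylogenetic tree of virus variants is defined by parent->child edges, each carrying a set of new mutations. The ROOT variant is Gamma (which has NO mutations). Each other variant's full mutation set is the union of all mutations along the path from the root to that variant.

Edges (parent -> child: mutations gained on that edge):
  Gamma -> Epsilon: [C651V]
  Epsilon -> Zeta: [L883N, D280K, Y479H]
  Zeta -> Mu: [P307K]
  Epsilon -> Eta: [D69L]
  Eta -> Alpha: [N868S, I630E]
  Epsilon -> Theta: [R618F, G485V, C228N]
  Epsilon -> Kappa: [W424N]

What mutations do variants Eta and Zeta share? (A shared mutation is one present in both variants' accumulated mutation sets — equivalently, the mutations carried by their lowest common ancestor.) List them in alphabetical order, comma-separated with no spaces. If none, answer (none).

Answer: C651V

Derivation:
Accumulating mutations along path to Eta:
  At Gamma: gained [] -> total []
  At Epsilon: gained ['C651V'] -> total ['C651V']
  At Eta: gained ['D69L'] -> total ['C651V', 'D69L']
Mutations(Eta) = ['C651V', 'D69L']
Accumulating mutations along path to Zeta:
  At Gamma: gained [] -> total []
  At Epsilon: gained ['C651V'] -> total ['C651V']
  At Zeta: gained ['L883N', 'D280K', 'Y479H'] -> total ['C651V', 'D280K', 'L883N', 'Y479H']
Mutations(Zeta) = ['C651V', 'D280K', 'L883N', 'Y479H']
Intersection: ['C651V', 'D69L'] ∩ ['C651V', 'D280K', 'L883N', 'Y479H'] = ['C651V']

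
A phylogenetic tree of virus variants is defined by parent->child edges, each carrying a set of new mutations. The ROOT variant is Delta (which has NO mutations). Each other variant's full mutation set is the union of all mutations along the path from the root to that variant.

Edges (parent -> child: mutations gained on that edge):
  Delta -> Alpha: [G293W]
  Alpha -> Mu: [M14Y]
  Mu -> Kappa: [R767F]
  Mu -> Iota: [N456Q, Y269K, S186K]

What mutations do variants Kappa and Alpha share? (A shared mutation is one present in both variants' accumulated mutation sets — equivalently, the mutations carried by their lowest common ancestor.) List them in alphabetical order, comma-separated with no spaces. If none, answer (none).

Accumulating mutations along path to Kappa:
  At Delta: gained [] -> total []
  At Alpha: gained ['G293W'] -> total ['G293W']
  At Mu: gained ['M14Y'] -> total ['G293W', 'M14Y']
  At Kappa: gained ['R767F'] -> total ['G293W', 'M14Y', 'R767F']
Mutations(Kappa) = ['G293W', 'M14Y', 'R767F']
Accumulating mutations along path to Alpha:
  At Delta: gained [] -> total []
  At Alpha: gained ['G293W'] -> total ['G293W']
Mutations(Alpha) = ['G293W']
Intersection: ['G293W', 'M14Y', 'R767F'] ∩ ['G293W'] = ['G293W']

Answer: G293W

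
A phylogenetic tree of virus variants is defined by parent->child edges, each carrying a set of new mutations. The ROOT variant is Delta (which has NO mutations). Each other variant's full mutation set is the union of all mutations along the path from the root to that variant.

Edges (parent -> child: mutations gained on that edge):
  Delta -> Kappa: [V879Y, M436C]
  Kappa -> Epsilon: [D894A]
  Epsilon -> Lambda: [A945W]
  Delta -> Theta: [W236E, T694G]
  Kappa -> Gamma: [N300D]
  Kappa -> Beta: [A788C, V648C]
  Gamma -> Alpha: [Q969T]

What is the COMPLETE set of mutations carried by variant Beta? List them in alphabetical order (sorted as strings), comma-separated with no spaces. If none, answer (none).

At Delta: gained [] -> total []
At Kappa: gained ['V879Y', 'M436C'] -> total ['M436C', 'V879Y']
At Beta: gained ['A788C', 'V648C'] -> total ['A788C', 'M436C', 'V648C', 'V879Y']

Answer: A788C,M436C,V648C,V879Y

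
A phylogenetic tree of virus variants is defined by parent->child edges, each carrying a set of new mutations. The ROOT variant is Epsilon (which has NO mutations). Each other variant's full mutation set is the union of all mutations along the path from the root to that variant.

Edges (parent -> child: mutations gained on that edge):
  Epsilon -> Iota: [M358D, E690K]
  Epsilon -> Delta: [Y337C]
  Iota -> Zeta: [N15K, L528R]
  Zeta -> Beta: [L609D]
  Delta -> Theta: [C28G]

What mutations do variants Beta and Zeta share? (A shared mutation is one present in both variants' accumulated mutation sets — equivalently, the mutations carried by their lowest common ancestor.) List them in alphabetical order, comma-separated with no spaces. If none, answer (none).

Accumulating mutations along path to Beta:
  At Epsilon: gained [] -> total []
  At Iota: gained ['M358D', 'E690K'] -> total ['E690K', 'M358D']
  At Zeta: gained ['N15K', 'L528R'] -> total ['E690K', 'L528R', 'M358D', 'N15K']
  At Beta: gained ['L609D'] -> total ['E690K', 'L528R', 'L609D', 'M358D', 'N15K']
Mutations(Beta) = ['E690K', 'L528R', 'L609D', 'M358D', 'N15K']
Accumulating mutations along path to Zeta:
  At Epsilon: gained [] -> total []
  At Iota: gained ['M358D', 'E690K'] -> total ['E690K', 'M358D']
  At Zeta: gained ['N15K', 'L528R'] -> total ['E690K', 'L528R', 'M358D', 'N15K']
Mutations(Zeta) = ['E690K', 'L528R', 'M358D', 'N15K']
Intersection: ['E690K', 'L528R', 'L609D', 'M358D', 'N15K'] ∩ ['E690K', 'L528R', 'M358D', 'N15K'] = ['E690K', 'L528R', 'M358D', 'N15K']

Answer: E690K,L528R,M358D,N15K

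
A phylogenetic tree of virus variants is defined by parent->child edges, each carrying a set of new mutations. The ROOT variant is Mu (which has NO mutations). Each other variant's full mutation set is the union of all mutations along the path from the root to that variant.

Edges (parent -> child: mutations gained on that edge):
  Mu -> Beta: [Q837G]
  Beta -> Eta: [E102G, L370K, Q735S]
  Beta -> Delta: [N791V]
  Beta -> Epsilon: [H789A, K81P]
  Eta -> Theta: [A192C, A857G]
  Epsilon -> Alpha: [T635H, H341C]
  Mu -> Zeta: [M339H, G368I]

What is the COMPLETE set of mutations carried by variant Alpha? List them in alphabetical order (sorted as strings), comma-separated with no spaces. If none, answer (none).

At Mu: gained [] -> total []
At Beta: gained ['Q837G'] -> total ['Q837G']
At Epsilon: gained ['H789A', 'K81P'] -> total ['H789A', 'K81P', 'Q837G']
At Alpha: gained ['T635H', 'H341C'] -> total ['H341C', 'H789A', 'K81P', 'Q837G', 'T635H']

Answer: H341C,H789A,K81P,Q837G,T635H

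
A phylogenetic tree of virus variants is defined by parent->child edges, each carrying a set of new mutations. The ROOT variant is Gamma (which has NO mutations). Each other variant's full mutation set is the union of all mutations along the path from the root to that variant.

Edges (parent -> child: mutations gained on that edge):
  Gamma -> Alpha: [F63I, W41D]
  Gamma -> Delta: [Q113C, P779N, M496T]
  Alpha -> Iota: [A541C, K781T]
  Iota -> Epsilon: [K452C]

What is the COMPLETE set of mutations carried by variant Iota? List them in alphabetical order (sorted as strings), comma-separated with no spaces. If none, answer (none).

At Gamma: gained [] -> total []
At Alpha: gained ['F63I', 'W41D'] -> total ['F63I', 'W41D']
At Iota: gained ['A541C', 'K781T'] -> total ['A541C', 'F63I', 'K781T', 'W41D']

Answer: A541C,F63I,K781T,W41D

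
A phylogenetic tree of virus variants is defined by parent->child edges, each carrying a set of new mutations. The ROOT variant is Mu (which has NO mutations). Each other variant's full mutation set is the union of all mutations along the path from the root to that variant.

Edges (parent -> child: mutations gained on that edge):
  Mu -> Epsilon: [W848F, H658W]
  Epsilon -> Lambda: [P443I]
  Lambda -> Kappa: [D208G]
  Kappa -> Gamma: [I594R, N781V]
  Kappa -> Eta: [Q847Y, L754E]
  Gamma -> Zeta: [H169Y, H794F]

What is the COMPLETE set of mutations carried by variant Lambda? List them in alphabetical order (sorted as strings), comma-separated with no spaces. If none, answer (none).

At Mu: gained [] -> total []
At Epsilon: gained ['W848F', 'H658W'] -> total ['H658W', 'W848F']
At Lambda: gained ['P443I'] -> total ['H658W', 'P443I', 'W848F']

Answer: H658W,P443I,W848F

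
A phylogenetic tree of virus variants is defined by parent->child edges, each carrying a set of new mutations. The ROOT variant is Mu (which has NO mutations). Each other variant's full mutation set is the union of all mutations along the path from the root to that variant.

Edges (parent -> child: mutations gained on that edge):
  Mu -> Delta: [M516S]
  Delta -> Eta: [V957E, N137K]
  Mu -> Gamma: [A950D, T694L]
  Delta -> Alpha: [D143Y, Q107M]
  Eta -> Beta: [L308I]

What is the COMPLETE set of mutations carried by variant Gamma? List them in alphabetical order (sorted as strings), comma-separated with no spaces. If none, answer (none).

At Mu: gained [] -> total []
At Gamma: gained ['A950D', 'T694L'] -> total ['A950D', 'T694L']

Answer: A950D,T694L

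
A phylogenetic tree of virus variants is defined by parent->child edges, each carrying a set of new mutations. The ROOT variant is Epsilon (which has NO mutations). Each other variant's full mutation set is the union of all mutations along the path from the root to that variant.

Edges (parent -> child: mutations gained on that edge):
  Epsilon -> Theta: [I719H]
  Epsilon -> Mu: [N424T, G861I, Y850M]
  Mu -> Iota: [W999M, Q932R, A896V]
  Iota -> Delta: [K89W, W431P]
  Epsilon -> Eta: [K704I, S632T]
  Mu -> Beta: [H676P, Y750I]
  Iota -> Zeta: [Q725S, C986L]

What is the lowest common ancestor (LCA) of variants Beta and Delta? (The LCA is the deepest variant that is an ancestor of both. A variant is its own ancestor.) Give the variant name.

Path from root to Beta: Epsilon -> Mu -> Beta
  ancestors of Beta: {Epsilon, Mu, Beta}
Path from root to Delta: Epsilon -> Mu -> Iota -> Delta
  ancestors of Delta: {Epsilon, Mu, Iota, Delta}
Common ancestors: {Epsilon, Mu}
Walk up from Delta: Delta (not in ancestors of Beta), Iota (not in ancestors of Beta), Mu (in ancestors of Beta), Epsilon (in ancestors of Beta)
Deepest common ancestor (LCA) = Mu

Answer: Mu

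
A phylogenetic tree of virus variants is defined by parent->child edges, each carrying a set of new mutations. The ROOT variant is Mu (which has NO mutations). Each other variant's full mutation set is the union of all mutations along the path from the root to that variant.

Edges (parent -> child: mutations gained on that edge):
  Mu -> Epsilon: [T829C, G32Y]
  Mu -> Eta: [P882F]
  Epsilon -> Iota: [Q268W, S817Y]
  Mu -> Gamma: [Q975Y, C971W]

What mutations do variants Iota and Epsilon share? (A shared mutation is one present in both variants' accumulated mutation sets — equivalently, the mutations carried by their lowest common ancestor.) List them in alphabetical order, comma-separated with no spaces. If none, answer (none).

Accumulating mutations along path to Iota:
  At Mu: gained [] -> total []
  At Epsilon: gained ['T829C', 'G32Y'] -> total ['G32Y', 'T829C']
  At Iota: gained ['Q268W', 'S817Y'] -> total ['G32Y', 'Q268W', 'S817Y', 'T829C']
Mutations(Iota) = ['G32Y', 'Q268W', 'S817Y', 'T829C']
Accumulating mutations along path to Epsilon:
  At Mu: gained [] -> total []
  At Epsilon: gained ['T829C', 'G32Y'] -> total ['G32Y', 'T829C']
Mutations(Epsilon) = ['G32Y', 'T829C']
Intersection: ['G32Y', 'Q268W', 'S817Y', 'T829C'] ∩ ['G32Y', 'T829C'] = ['G32Y', 'T829C']

Answer: G32Y,T829C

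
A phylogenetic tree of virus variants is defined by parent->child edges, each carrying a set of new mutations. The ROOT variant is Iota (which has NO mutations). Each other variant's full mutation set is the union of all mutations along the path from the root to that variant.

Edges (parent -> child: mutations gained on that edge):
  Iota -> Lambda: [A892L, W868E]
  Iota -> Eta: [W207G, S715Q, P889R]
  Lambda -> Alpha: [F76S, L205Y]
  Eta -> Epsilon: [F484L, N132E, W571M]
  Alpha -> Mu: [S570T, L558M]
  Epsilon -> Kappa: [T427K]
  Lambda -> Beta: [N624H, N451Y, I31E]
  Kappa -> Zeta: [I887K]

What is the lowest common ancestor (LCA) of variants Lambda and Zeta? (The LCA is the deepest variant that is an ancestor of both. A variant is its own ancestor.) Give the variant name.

Path from root to Lambda: Iota -> Lambda
  ancestors of Lambda: {Iota, Lambda}
Path from root to Zeta: Iota -> Eta -> Epsilon -> Kappa -> Zeta
  ancestors of Zeta: {Iota, Eta, Epsilon, Kappa, Zeta}
Common ancestors: {Iota}
Walk up from Zeta: Zeta (not in ancestors of Lambda), Kappa (not in ancestors of Lambda), Epsilon (not in ancestors of Lambda), Eta (not in ancestors of Lambda), Iota (in ancestors of Lambda)
Deepest common ancestor (LCA) = Iota

Answer: Iota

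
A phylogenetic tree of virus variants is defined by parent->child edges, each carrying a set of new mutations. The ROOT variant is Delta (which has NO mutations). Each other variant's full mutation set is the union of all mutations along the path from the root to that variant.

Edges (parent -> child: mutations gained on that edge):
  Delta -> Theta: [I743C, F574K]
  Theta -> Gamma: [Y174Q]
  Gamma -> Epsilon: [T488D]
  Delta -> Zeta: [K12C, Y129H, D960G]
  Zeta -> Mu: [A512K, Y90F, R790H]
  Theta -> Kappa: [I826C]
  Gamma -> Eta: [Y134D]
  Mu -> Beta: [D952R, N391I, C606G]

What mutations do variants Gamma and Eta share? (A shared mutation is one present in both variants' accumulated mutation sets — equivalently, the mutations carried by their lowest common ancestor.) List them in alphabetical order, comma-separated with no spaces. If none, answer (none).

Accumulating mutations along path to Gamma:
  At Delta: gained [] -> total []
  At Theta: gained ['I743C', 'F574K'] -> total ['F574K', 'I743C']
  At Gamma: gained ['Y174Q'] -> total ['F574K', 'I743C', 'Y174Q']
Mutations(Gamma) = ['F574K', 'I743C', 'Y174Q']
Accumulating mutations along path to Eta:
  At Delta: gained [] -> total []
  At Theta: gained ['I743C', 'F574K'] -> total ['F574K', 'I743C']
  At Gamma: gained ['Y174Q'] -> total ['F574K', 'I743C', 'Y174Q']
  At Eta: gained ['Y134D'] -> total ['F574K', 'I743C', 'Y134D', 'Y174Q']
Mutations(Eta) = ['F574K', 'I743C', 'Y134D', 'Y174Q']
Intersection: ['F574K', 'I743C', 'Y174Q'] ∩ ['F574K', 'I743C', 'Y134D', 'Y174Q'] = ['F574K', 'I743C', 'Y174Q']

Answer: F574K,I743C,Y174Q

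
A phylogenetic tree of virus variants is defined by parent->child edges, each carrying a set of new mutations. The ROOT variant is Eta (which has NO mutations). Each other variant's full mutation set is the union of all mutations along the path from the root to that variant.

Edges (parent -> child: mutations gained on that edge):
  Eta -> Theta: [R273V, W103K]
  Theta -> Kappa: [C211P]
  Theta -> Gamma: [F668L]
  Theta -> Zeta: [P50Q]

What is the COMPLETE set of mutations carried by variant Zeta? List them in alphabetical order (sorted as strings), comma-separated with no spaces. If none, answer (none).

Answer: P50Q,R273V,W103K

Derivation:
At Eta: gained [] -> total []
At Theta: gained ['R273V', 'W103K'] -> total ['R273V', 'W103K']
At Zeta: gained ['P50Q'] -> total ['P50Q', 'R273V', 'W103K']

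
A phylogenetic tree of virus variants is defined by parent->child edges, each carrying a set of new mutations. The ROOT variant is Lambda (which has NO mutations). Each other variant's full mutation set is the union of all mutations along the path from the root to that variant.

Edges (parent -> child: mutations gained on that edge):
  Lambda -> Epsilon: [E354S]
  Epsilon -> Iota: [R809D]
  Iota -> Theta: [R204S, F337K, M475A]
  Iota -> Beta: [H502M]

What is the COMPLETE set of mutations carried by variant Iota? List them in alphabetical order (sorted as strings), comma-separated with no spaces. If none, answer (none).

At Lambda: gained [] -> total []
At Epsilon: gained ['E354S'] -> total ['E354S']
At Iota: gained ['R809D'] -> total ['E354S', 'R809D']

Answer: E354S,R809D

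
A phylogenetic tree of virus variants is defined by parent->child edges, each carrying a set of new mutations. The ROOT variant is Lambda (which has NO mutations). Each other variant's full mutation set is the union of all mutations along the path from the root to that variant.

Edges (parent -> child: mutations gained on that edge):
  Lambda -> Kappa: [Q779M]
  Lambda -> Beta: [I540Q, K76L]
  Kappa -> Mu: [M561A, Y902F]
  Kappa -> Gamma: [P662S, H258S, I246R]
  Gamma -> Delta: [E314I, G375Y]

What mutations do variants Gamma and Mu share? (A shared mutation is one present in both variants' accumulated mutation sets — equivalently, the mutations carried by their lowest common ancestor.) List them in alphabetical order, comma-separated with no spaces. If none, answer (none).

Answer: Q779M

Derivation:
Accumulating mutations along path to Gamma:
  At Lambda: gained [] -> total []
  At Kappa: gained ['Q779M'] -> total ['Q779M']
  At Gamma: gained ['P662S', 'H258S', 'I246R'] -> total ['H258S', 'I246R', 'P662S', 'Q779M']
Mutations(Gamma) = ['H258S', 'I246R', 'P662S', 'Q779M']
Accumulating mutations along path to Mu:
  At Lambda: gained [] -> total []
  At Kappa: gained ['Q779M'] -> total ['Q779M']
  At Mu: gained ['M561A', 'Y902F'] -> total ['M561A', 'Q779M', 'Y902F']
Mutations(Mu) = ['M561A', 'Q779M', 'Y902F']
Intersection: ['H258S', 'I246R', 'P662S', 'Q779M'] ∩ ['M561A', 'Q779M', 'Y902F'] = ['Q779M']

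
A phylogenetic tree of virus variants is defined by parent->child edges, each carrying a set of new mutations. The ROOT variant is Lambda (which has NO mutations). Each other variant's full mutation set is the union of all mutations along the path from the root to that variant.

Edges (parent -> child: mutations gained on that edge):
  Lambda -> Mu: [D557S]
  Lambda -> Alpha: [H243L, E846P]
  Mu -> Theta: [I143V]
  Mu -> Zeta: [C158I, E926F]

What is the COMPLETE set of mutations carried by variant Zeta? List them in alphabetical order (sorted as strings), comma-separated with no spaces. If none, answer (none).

At Lambda: gained [] -> total []
At Mu: gained ['D557S'] -> total ['D557S']
At Zeta: gained ['C158I', 'E926F'] -> total ['C158I', 'D557S', 'E926F']

Answer: C158I,D557S,E926F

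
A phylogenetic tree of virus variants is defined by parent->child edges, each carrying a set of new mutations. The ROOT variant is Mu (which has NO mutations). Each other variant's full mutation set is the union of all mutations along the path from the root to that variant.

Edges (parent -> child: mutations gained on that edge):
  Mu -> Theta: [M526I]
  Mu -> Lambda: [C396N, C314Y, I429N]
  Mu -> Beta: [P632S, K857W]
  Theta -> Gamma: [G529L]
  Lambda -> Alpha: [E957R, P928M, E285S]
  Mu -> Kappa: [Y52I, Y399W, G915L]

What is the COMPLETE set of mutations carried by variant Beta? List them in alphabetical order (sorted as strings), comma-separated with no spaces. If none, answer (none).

At Mu: gained [] -> total []
At Beta: gained ['P632S', 'K857W'] -> total ['K857W', 'P632S']

Answer: K857W,P632S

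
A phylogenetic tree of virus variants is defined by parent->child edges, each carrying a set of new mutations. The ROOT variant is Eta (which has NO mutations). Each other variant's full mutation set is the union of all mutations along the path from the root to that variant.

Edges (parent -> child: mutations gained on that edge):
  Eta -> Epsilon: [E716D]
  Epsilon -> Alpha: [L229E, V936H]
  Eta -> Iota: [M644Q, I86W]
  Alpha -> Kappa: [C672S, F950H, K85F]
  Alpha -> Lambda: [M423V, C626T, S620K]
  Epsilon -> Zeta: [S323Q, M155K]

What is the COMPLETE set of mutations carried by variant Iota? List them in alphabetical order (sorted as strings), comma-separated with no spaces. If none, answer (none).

Answer: I86W,M644Q

Derivation:
At Eta: gained [] -> total []
At Iota: gained ['M644Q', 'I86W'] -> total ['I86W', 'M644Q']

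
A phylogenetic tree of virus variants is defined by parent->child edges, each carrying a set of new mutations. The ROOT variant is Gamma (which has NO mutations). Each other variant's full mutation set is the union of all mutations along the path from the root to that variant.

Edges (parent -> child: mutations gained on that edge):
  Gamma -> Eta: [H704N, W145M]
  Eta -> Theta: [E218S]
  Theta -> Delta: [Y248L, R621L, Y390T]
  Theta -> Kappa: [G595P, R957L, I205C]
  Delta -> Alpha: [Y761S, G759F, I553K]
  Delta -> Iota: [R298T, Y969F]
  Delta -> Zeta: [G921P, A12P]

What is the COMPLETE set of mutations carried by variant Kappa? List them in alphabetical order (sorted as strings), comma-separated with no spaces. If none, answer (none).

Answer: E218S,G595P,H704N,I205C,R957L,W145M

Derivation:
At Gamma: gained [] -> total []
At Eta: gained ['H704N', 'W145M'] -> total ['H704N', 'W145M']
At Theta: gained ['E218S'] -> total ['E218S', 'H704N', 'W145M']
At Kappa: gained ['G595P', 'R957L', 'I205C'] -> total ['E218S', 'G595P', 'H704N', 'I205C', 'R957L', 'W145M']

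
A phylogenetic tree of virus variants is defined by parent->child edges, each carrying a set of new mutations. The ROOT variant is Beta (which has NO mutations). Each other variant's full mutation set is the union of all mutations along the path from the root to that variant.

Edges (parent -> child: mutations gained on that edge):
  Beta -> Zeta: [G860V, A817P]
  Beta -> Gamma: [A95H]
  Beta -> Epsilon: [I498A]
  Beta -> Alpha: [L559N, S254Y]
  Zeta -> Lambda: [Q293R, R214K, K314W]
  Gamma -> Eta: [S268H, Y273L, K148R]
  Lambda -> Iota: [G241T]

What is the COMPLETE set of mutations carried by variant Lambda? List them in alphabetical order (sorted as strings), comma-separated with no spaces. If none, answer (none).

Answer: A817P,G860V,K314W,Q293R,R214K

Derivation:
At Beta: gained [] -> total []
At Zeta: gained ['G860V', 'A817P'] -> total ['A817P', 'G860V']
At Lambda: gained ['Q293R', 'R214K', 'K314W'] -> total ['A817P', 'G860V', 'K314W', 'Q293R', 'R214K']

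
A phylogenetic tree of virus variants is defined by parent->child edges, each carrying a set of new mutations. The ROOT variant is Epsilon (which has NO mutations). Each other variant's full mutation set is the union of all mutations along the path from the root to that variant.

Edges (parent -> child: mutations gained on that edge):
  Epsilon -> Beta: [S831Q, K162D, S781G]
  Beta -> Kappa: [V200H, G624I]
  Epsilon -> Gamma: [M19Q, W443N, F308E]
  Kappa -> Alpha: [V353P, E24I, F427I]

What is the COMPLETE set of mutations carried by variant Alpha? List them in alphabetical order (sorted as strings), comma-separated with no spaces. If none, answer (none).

Answer: E24I,F427I,G624I,K162D,S781G,S831Q,V200H,V353P

Derivation:
At Epsilon: gained [] -> total []
At Beta: gained ['S831Q', 'K162D', 'S781G'] -> total ['K162D', 'S781G', 'S831Q']
At Kappa: gained ['V200H', 'G624I'] -> total ['G624I', 'K162D', 'S781G', 'S831Q', 'V200H']
At Alpha: gained ['V353P', 'E24I', 'F427I'] -> total ['E24I', 'F427I', 'G624I', 'K162D', 'S781G', 'S831Q', 'V200H', 'V353P']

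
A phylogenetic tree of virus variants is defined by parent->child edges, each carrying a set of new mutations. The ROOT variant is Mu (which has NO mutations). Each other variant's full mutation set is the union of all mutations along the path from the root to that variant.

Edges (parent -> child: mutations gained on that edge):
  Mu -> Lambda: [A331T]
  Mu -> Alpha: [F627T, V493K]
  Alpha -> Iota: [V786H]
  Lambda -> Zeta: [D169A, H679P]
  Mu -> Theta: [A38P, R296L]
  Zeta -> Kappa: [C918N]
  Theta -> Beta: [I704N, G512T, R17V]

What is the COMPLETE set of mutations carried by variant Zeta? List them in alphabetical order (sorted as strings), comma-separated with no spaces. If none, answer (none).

Answer: A331T,D169A,H679P

Derivation:
At Mu: gained [] -> total []
At Lambda: gained ['A331T'] -> total ['A331T']
At Zeta: gained ['D169A', 'H679P'] -> total ['A331T', 'D169A', 'H679P']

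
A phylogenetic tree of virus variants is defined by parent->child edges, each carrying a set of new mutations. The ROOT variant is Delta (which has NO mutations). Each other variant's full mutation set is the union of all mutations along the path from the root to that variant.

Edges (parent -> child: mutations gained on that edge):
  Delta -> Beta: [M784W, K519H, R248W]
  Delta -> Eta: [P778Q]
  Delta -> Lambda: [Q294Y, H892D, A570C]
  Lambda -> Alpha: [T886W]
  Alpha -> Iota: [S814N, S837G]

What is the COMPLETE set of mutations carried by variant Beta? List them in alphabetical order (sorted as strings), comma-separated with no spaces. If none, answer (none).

At Delta: gained [] -> total []
At Beta: gained ['M784W', 'K519H', 'R248W'] -> total ['K519H', 'M784W', 'R248W']

Answer: K519H,M784W,R248W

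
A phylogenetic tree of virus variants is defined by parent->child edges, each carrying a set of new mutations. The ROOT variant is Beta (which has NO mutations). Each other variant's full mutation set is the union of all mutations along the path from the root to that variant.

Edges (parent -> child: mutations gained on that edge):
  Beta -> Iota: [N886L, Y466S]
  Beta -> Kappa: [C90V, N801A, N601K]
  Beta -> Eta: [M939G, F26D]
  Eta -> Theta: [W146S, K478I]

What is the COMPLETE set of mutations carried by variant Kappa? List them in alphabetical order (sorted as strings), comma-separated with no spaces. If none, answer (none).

At Beta: gained [] -> total []
At Kappa: gained ['C90V', 'N801A', 'N601K'] -> total ['C90V', 'N601K', 'N801A']

Answer: C90V,N601K,N801A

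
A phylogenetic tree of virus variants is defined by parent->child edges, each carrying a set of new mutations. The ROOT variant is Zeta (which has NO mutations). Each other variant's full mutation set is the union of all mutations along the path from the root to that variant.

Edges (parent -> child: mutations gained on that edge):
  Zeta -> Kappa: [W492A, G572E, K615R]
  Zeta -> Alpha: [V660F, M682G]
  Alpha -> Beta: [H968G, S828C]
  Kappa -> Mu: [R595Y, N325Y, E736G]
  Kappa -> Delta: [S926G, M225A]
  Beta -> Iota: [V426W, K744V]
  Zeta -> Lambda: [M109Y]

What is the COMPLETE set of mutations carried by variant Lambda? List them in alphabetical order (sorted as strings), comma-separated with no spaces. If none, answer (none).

At Zeta: gained [] -> total []
At Lambda: gained ['M109Y'] -> total ['M109Y']

Answer: M109Y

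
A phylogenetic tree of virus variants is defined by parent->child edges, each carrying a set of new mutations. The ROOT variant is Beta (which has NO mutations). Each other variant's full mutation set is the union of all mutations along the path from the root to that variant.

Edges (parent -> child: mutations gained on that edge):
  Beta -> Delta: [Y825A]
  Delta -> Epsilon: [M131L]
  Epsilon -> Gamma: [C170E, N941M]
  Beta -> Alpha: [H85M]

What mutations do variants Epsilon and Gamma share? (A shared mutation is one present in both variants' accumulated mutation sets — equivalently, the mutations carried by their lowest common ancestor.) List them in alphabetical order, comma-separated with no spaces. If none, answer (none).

Answer: M131L,Y825A

Derivation:
Accumulating mutations along path to Epsilon:
  At Beta: gained [] -> total []
  At Delta: gained ['Y825A'] -> total ['Y825A']
  At Epsilon: gained ['M131L'] -> total ['M131L', 'Y825A']
Mutations(Epsilon) = ['M131L', 'Y825A']
Accumulating mutations along path to Gamma:
  At Beta: gained [] -> total []
  At Delta: gained ['Y825A'] -> total ['Y825A']
  At Epsilon: gained ['M131L'] -> total ['M131L', 'Y825A']
  At Gamma: gained ['C170E', 'N941M'] -> total ['C170E', 'M131L', 'N941M', 'Y825A']
Mutations(Gamma) = ['C170E', 'M131L', 'N941M', 'Y825A']
Intersection: ['M131L', 'Y825A'] ∩ ['C170E', 'M131L', 'N941M', 'Y825A'] = ['M131L', 'Y825A']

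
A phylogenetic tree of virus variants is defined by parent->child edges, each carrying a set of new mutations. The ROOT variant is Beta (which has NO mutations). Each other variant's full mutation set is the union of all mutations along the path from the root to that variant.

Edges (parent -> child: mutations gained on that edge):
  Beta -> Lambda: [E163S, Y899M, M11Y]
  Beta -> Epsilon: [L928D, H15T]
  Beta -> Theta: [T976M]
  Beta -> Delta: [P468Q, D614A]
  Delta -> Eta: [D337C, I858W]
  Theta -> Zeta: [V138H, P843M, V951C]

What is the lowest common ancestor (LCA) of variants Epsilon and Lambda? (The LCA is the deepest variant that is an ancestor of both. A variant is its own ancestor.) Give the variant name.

Path from root to Epsilon: Beta -> Epsilon
  ancestors of Epsilon: {Beta, Epsilon}
Path from root to Lambda: Beta -> Lambda
  ancestors of Lambda: {Beta, Lambda}
Common ancestors: {Beta}
Walk up from Lambda: Lambda (not in ancestors of Epsilon), Beta (in ancestors of Epsilon)
Deepest common ancestor (LCA) = Beta

Answer: Beta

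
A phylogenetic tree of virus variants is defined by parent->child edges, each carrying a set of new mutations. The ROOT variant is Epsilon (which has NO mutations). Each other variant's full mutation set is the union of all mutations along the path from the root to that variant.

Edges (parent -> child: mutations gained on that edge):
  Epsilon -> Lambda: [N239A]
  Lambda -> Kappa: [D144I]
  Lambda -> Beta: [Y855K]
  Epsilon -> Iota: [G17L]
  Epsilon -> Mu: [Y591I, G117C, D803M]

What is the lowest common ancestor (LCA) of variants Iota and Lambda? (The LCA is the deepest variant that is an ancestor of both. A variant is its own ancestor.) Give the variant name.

Path from root to Iota: Epsilon -> Iota
  ancestors of Iota: {Epsilon, Iota}
Path from root to Lambda: Epsilon -> Lambda
  ancestors of Lambda: {Epsilon, Lambda}
Common ancestors: {Epsilon}
Walk up from Lambda: Lambda (not in ancestors of Iota), Epsilon (in ancestors of Iota)
Deepest common ancestor (LCA) = Epsilon

Answer: Epsilon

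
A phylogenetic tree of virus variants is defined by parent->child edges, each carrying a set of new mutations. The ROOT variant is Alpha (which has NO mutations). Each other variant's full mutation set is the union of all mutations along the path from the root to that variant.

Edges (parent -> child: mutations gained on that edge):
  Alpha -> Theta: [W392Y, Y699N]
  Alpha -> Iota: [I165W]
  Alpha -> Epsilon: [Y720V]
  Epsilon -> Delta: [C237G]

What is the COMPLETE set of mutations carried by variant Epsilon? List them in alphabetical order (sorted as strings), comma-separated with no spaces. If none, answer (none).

At Alpha: gained [] -> total []
At Epsilon: gained ['Y720V'] -> total ['Y720V']

Answer: Y720V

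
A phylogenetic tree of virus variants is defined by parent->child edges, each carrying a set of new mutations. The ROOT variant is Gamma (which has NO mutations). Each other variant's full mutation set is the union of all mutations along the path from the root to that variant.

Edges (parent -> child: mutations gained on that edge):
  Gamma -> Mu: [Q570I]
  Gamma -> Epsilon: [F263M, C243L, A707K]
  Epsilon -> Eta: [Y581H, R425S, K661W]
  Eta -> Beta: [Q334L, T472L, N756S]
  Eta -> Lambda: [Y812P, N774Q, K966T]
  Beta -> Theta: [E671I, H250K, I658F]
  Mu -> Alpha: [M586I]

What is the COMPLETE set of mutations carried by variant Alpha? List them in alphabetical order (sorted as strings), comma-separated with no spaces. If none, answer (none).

At Gamma: gained [] -> total []
At Mu: gained ['Q570I'] -> total ['Q570I']
At Alpha: gained ['M586I'] -> total ['M586I', 'Q570I']

Answer: M586I,Q570I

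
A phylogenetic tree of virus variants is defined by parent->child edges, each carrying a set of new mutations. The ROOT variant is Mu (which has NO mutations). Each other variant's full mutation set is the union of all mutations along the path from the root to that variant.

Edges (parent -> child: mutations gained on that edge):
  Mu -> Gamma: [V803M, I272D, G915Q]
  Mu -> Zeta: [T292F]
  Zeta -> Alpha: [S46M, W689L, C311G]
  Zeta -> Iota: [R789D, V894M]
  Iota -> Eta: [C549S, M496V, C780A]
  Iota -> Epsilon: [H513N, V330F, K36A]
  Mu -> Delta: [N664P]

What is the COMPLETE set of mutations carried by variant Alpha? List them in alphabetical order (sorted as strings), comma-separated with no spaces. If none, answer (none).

Answer: C311G,S46M,T292F,W689L

Derivation:
At Mu: gained [] -> total []
At Zeta: gained ['T292F'] -> total ['T292F']
At Alpha: gained ['S46M', 'W689L', 'C311G'] -> total ['C311G', 'S46M', 'T292F', 'W689L']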